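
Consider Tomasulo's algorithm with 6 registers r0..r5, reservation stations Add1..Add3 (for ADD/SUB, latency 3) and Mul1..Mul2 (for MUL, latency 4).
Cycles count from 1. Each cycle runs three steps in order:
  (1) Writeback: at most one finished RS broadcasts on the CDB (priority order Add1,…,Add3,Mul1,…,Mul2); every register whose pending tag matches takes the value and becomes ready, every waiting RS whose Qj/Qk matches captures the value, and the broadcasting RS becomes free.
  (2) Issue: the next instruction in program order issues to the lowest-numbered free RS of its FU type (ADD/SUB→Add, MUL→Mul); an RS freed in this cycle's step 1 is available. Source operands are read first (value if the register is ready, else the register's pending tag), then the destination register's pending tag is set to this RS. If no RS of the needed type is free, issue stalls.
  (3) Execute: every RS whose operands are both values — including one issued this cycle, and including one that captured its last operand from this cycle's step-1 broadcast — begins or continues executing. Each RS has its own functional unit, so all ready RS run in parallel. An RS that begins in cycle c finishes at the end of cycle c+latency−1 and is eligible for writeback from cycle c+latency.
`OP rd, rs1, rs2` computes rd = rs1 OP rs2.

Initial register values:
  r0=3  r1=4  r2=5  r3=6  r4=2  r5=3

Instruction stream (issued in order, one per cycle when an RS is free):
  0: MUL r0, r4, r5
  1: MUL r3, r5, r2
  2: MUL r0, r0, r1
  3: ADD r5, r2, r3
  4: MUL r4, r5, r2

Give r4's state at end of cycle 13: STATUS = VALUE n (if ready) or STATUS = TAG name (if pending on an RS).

cycle 1: issue MUL r0<-Mul1 // r0:Mul1,r1:4,r2:5,r3:6,r4:2,r5:3
cycle 2: issue MUL r3<-Mul2 // r0:Mul1,r1:4,r2:5,r3:Mul2,r4:2,r5:3
cycle 3: stall // r0:Mul1,r1:4,r2:5,r3:Mul2,r4:2,r5:3
cycle 4: stall // r0:Mul1,r1:4,r2:5,r3:Mul2,r4:2,r5:3
cycle 5: CDB Mul1=6; issue MUL r0<-Mul1 // r0:Mul1,r1:4,r2:5,r3:Mul2,r4:2,r5:3
cycle 6: CDB Mul2=15; issue ADD r5<-Add1 // r0:Mul1,r1:4,r2:5,r3:15,r4:2,r5:Add1
cycle 7: issue MUL r4<-Mul2 // r0:Mul1,r1:4,r2:5,r3:15,r4:Mul2,r5:Add1
cycle 8: - // r0:Mul1,r1:4,r2:5,r3:15,r4:Mul2,r5:Add1
cycle 9: CDB Add1=20 // r0:Mul1,r1:4,r2:5,r3:15,r4:Mul2,r5:20
cycle 10: CDB Mul1=24 // r0:24,r1:4,r2:5,r3:15,r4:Mul2,r5:20
cycle 11: - // r0:24,r1:4,r2:5,r3:15,r4:Mul2,r5:20
cycle 12: - // r0:24,r1:4,r2:5,r3:15,r4:Mul2,r5:20
cycle 13: CDB Mul2=100 // r0:24,r1:4,r2:5,r3:15,r4:100,r5:20

STATUS = VALUE 100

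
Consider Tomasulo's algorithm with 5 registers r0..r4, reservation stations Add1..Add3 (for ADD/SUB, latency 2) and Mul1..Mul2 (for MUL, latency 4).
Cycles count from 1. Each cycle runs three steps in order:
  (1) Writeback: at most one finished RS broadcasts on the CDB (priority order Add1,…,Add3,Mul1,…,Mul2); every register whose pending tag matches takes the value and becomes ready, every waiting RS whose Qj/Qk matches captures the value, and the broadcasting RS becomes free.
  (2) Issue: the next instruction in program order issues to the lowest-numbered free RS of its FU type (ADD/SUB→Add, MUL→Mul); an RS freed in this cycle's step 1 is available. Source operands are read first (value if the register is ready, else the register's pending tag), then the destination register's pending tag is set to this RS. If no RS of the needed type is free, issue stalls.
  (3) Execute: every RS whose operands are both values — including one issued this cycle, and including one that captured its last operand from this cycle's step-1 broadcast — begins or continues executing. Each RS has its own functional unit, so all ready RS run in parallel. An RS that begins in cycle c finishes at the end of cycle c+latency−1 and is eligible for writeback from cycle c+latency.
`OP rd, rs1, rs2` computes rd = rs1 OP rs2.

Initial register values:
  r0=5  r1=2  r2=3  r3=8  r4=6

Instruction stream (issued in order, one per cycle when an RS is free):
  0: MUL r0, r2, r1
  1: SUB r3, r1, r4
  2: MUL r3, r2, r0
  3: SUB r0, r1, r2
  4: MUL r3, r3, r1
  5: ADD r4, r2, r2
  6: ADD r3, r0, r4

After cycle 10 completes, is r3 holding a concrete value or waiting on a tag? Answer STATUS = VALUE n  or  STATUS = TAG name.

c1: issue MUL r0<-Mul1 | r0:Mul1,r1:2,r2:3,r3:8,r4:6
c2: issue SUB r3<-Add1 | r0:Mul1,r1:2,r2:3,r3:Add1,r4:6
c3: issue MUL r3<-Mul2 | r0:Mul1,r1:2,r2:3,r3:Mul2,r4:6
c4: CDB Add1=-4; issue SUB r0<-Add1 | r0:Add1,r1:2,r2:3,r3:Mul2,r4:6
c5: CDB Mul1=6; issue MUL r3<-Mul1 | r0:Add1,r1:2,r2:3,r3:Mul1,r4:6
c6: CDB Add1=-1; issue ADD r4<-Add1 | r0:-1,r1:2,r2:3,r3:Mul1,r4:Add1
c7: issue ADD r3<-Add2 | r0:-1,r1:2,r2:3,r3:Add2,r4:Add1
c8: CDB Add1=6 | r0:-1,r1:2,r2:3,r3:Add2,r4:6
c9: CDB Mul2=18 | r0:-1,r1:2,r2:3,r3:Add2,r4:6
c10: CDB Add2=5 | r0:-1,r1:2,r2:3,r3:5,r4:6

STATUS = VALUE 5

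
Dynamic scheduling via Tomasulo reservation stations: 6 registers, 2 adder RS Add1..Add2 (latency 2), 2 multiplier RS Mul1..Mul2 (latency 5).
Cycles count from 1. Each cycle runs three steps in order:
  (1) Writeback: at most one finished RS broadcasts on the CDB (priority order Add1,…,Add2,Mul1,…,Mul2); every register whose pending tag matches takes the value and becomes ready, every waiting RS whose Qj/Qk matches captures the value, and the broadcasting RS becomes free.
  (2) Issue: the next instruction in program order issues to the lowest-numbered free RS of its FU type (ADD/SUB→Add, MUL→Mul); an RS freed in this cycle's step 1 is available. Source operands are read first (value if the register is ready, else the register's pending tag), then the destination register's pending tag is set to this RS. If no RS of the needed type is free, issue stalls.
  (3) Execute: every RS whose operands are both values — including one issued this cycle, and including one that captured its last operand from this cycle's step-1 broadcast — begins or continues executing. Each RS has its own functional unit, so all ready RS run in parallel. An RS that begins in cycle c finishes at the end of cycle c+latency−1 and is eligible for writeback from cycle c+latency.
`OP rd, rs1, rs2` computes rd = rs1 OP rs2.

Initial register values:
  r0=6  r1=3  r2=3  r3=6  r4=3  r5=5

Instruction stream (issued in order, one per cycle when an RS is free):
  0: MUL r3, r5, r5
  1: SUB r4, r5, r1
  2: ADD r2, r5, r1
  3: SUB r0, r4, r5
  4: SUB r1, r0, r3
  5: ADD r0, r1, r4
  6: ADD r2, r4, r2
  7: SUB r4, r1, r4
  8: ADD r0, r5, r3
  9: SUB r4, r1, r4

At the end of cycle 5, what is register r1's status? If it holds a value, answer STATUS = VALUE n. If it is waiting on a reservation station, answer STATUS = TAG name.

c1: issue MUL r3<-Mul1 | r0:6,r1:3,r2:3,r3:Mul1,r4:3,r5:5
c2: issue SUB r4<-Add1 | r0:6,r1:3,r2:3,r3:Mul1,r4:Add1,r5:5
c3: issue ADD r2<-Add2 | r0:6,r1:3,r2:Add2,r3:Mul1,r4:Add1,r5:5
c4: CDB Add1=2; issue SUB r0<-Add1 | r0:Add1,r1:3,r2:Add2,r3:Mul1,r4:2,r5:5
c5: CDB Add2=8; issue SUB r1<-Add2 | r0:Add1,r1:Add2,r2:8,r3:Mul1,r4:2,r5:5

STATUS = TAG Add2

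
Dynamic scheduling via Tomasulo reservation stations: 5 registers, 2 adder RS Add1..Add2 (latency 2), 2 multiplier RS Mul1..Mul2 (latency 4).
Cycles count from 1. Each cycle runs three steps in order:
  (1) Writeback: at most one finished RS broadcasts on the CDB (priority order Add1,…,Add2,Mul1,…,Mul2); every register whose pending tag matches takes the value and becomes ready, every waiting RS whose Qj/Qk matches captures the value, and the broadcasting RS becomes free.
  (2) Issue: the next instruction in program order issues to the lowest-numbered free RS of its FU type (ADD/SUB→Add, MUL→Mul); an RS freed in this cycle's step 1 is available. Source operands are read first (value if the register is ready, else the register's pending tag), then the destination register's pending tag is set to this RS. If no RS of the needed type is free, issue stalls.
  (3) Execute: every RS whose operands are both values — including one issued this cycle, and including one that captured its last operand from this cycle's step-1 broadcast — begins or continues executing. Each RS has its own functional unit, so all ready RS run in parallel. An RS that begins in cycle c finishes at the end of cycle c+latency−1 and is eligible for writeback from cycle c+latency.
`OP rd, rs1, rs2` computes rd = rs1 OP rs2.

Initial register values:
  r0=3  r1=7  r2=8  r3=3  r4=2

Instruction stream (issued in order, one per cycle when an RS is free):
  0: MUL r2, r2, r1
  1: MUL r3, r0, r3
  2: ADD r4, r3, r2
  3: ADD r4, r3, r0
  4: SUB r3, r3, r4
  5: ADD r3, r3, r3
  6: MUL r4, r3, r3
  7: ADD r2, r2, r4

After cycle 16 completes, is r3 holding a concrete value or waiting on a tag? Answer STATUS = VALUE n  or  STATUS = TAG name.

STATUS = VALUE -6

  c1: issue MUL r2<-Mul1  regs: r0:3,r1:7,r2:Mul1,r3:3,r4:2
  c2: issue MUL r3<-Mul2  regs: r0:3,r1:7,r2:Mul1,r3:Mul2,r4:2
  c3: issue ADD r4<-Add1  regs: r0:3,r1:7,r2:Mul1,r3:Mul2,r4:Add1
  c4: issue ADD r4<-Add2  regs: r0:3,r1:7,r2:Mul1,r3:Mul2,r4:Add2
  c5: CDB Mul1=56; stall  regs: r0:3,r1:7,r2:56,r3:Mul2,r4:Add2
  c6: CDB Mul2=9; stall  regs: r0:3,r1:7,r2:56,r3:9,r4:Add2
  c7: stall  regs: r0:3,r1:7,r2:56,r3:9,r4:Add2
  c8: CDB Add1=65; issue SUB r3<-Add1  regs: r0:3,r1:7,r2:56,r3:Add1,r4:Add2
  c9: CDB Add2=12; issue ADD r3<-Add2  regs: r0:3,r1:7,r2:56,r3:Add2,r4:12
  c10: issue MUL r4<-Mul1  regs: r0:3,r1:7,r2:56,r3:Add2,r4:Mul1
  c11: CDB Add1=-3; issue ADD r2<-Add1  regs: r0:3,r1:7,r2:Add1,r3:Add2,r4:Mul1
  c12: -  regs: r0:3,r1:7,r2:Add1,r3:Add2,r4:Mul1
  c13: CDB Add2=-6  regs: r0:3,r1:7,r2:Add1,r3:-6,r4:Mul1
  c14: -  regs: r0:3,r1:7,r2:Add1,r3:-6,r4:Mul1
  c15: -  regs: r0:3,r1:7,r2:Add1,r3:-6,r4:Mul1
  c16: -  regs: r0:3,r1:7,r2:Add1,r3:-6,r4:Mul1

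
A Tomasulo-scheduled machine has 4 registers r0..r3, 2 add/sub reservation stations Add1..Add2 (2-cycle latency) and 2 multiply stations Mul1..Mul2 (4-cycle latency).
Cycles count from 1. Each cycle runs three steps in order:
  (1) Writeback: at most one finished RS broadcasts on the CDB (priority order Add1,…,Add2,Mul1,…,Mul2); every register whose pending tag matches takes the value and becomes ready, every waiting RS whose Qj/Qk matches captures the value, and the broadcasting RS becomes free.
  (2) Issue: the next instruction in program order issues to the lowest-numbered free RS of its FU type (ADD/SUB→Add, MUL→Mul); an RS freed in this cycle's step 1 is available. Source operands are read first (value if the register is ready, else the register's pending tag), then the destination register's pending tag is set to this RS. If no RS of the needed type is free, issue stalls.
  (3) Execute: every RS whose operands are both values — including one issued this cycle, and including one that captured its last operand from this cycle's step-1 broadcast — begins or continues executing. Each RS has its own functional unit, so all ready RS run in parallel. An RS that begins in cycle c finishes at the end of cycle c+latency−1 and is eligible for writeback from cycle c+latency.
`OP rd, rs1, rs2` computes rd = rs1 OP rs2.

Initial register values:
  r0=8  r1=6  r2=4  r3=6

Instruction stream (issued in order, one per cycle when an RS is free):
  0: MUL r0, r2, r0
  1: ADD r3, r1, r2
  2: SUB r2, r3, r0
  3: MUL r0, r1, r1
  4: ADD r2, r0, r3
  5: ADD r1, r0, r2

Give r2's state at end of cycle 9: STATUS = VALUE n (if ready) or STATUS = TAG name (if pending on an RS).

STATUS = TAG Add1

c1: issue MUL r0<-Mul1 | r0:Mul1,r1:6,r2:4,r3:6
c2: issue ADD r3<-Add1 | r0:Mul1,r1:6,r2:4,r3:Add1
c3: issue SUB r2<-Add2 | r0:Mul1,r1:6,r2:Add2,r3:Add1
c4: CDB Add1=10; issue MUL r0<-Mul2 | r0:Mul2,r1:6,r2:Add2,r3:10
c5: CDB Mul1=32; issue ADD r2<-Add1 | r0:Mul2,r1:6,r2:Add1,r3:10
c6: stall | r0:Mul2,r1:6,r2:Add1,r3:10
c7: CDB Add2=-22; issue ADD r1<-Add2 | r0:Mul2,r1:Add2,r2:Add1,r3:10
c8: CDB Mul2=36 | r0:36,r1:Add2,r2:Add1,r3:10
c9: - | r0:36,r1:Add2,r2:Add1,r3:10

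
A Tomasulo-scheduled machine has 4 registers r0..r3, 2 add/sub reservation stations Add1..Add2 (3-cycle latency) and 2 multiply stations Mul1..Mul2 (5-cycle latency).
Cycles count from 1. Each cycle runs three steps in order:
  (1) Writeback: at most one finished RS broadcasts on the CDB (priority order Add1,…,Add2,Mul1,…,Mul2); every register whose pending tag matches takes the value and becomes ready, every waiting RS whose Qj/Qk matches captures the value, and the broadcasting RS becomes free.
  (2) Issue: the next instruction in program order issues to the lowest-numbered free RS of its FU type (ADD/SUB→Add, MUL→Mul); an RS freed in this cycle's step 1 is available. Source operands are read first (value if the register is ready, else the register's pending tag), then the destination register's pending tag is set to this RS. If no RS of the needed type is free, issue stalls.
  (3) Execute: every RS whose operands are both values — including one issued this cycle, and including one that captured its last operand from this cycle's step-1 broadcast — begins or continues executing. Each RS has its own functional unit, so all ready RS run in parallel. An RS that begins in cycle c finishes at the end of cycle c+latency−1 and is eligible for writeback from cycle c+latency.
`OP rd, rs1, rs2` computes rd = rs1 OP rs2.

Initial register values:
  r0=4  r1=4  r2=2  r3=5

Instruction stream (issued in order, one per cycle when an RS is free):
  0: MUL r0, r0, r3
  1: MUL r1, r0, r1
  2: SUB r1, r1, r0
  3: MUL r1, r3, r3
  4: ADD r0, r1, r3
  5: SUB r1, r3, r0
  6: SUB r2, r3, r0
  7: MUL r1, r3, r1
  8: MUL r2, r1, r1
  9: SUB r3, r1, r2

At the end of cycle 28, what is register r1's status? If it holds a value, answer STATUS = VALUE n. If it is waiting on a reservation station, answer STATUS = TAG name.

c1: issue MUL r0<-Mul1 | r0:Mul1,r1:4,r2:2,r3:5
c2: issue MUL r1<-Mul2 | r0:Mul1,r1:Mul2,r2:2,r3:5
c3: issue SUB r1<-Add1 | r0:Mul1,r1:Add1,r2:2,r3:5
c4: stall | r0:Mul1,r1:Add1,r2:2,r3:5
c5: stall | r0:Mul1,r1:Add1,r2:2,r3:5
c6: CDB Mul1=20; issue MUL r1<-Mul1 | r0:20,r1:Mul1,r2:2,r3:5
c7: issue ADD r0<-Add2 | r0:Add2,r1:Mul1,r2:2,r3:5
c8: stall | r0:Add2,r1:Mul1,r2:2,r3:5
c9: stall | r0:Add2,r1:Mul1,r2:2,r3:5
c10: stall | r0:Add2,r1:Mul1,r2:2,r3:5
c11: CDB Mul1=25; stall | r0:Add2,r1:25,r2:2,r3:5
c12: CDB Mul2=80; stall | r0:Add2,r1:25,r2:2,r3:5
c13: stall | r0:Add2,r1:25,r2:2,r3:5
c14: CDB Add2=30; issue SUB r1<-Add2 | r0:30,r1:Add2,r2:2,r3:5
c15: CDB Add1=60; issue SUB r2<-Add1 | r0:30,r1:Add2,r2:Add1,r3:5
c16: issue MUL r1<-Mul1 | r0:30,r1:Mul1,r2:Add1,r3:5
c17: CDB Add2=-25; issue MUL r2<-Mul2 | r0:30,r1:Mul1,r2:Mul2,r3:5
c18: CDB Add1=-25; issue SUB r3<-Add1 | r0:30,r1:Mul1,r2:Mul2,r3:Add1
c19: - | r0:30,r1:Mul1,r2:Mul2,r3:Add1
c20: - | r0:30,r1:Mul1,r2:Mul2,r3:Add1
c21: - | r0:30,r1:Mul1,r2:Mul2,r3:Add1
c22: CDB Mul1=-125 | r0:30,r1:-125,r2:Mul2,r3:Add1
c23: - | r0:30,r1:-125,r2:Mul2,r3:Add1
c24: - | r0:30,r1:-125,r2:Mul2,r3:Add1
c25: - | r0:30,r1:-125,r2:Mul2,r3:Add1
c26: - | r0:30,r1:-125,r2:Mul2,r3:Add1
c27: CDB Mul2=15625 | r0:30,r1:-125,r2:15625,r3:Add1
c28: - | r0:30,r1:-125,r2:15625,r3:Add1

STATUS = VALUE -125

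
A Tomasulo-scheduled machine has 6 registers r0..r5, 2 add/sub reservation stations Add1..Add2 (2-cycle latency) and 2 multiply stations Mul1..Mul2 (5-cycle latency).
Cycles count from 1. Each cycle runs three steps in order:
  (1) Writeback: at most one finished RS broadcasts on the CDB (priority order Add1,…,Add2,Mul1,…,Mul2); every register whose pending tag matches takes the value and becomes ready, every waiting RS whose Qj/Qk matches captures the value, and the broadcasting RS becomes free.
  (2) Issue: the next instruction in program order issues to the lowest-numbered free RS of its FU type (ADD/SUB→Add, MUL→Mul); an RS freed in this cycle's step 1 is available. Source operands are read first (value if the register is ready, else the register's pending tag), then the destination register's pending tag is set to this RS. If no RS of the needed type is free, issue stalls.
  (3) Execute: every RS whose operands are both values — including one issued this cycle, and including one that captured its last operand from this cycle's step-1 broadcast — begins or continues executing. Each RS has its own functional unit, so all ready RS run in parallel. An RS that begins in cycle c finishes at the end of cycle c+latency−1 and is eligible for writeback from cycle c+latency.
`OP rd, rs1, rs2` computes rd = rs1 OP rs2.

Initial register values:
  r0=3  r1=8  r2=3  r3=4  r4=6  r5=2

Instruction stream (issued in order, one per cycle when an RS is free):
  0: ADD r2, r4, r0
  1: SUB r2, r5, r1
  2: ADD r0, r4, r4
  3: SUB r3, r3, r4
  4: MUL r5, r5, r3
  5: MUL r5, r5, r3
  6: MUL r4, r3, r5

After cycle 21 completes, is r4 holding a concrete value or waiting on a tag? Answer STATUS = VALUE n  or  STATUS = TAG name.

  c1: issue ADD r2<-Add1  regs: r0:3,r1:8,r2:Add1,r3:4,r4:6,r5:2
  c2: issue SUB r2<-Add2  regs: r0:3,r1:8,r2:Add2,r3:4,r4:6,r5:2
  c3: CDB Add1=9; issue ADD r0<-Add1  regs: r0:Add1,r1:8,r2:Add2,r3:4,r4:6,r5:2
  c4: CDB Add2=-6; issue SUB r3<-Add2  regs: r0:Add1,r1:8,r2:-6,r3:Add2,r4:6,r5:2
  c5: CDB Add1=12; issue MUL r5<-Mul1  regs: r0:12,r1:8,r2:-6,r3:Add2,r4:6,r5:Mul1
  c6: CDB Add2=-2; issue MUL r5<-Mul2  regs: r0:12,r1:8,r2:-6,r3:-2,r4:6,r5:Mul2
  c7: stall  regs: r0:12,r1:8,r2:-6,r3:-2,r4:6,r5:Mul2
  c8: stall  regs: r0:12,r1:8,r2:-6,r3:-2,r4:6,r5:Mul2
  c9: stall  regs: r0:12,r1:8,r2:-6,r3:-2,r4:6,r5:Mul2
  c10: stall  regs: r0:12,r1:8,r2:-6,r3:-2,r4:6,r5:Mul2
  c11: CDB Mul1=-4; issue MUL r4<-Mul1  regs: r0:12,r1:8,r2:-6,r3:-2,r4:Mul1,r5:Mul2
  c12: -  regs: r0:12,r1:8,r2:-6,r3:-2,r4:Mul1,r5:Mul2
  c13: -  regs: r0:12,r1:8,r2:-6,r3:-2,r4:Mul1,r5:Mul2
  c14: -  regs: r0:12,r1:8,r2:-6,r3:-2,r4:Mul1,r5:Mul2
  c15: -  regs: r0:12,r1:8,r2:-6,r3:-2,r4:Mul1,r5:Mul2
  c16: CDB Mul2=8  regs: r0:12,r1:8,r2:-6,r3:-2,r4:Mul1,r5:8
  c17: -  regs: r0:12,r1:8,r2:-6,r3:-2,r4:Mul1,r5:8
  c18: -  regs: r0:12,r1:8,r2:-6,r3:-2,r4:Mul1,r5:8
  c19: -  regs: r0:12,r1:8,r2:-6,r3:-2,r4:Mul1,r5:8
  c20: -  regs: r0:12,r1:8,r2:-6,r3:-2,r4:Mul1,r5:8
  c21: CDB Mul1=-16  regs: r0:12,r1:8,r2:-6,r3:-2,r4:-16,r5:8

STATUS = VALUE -16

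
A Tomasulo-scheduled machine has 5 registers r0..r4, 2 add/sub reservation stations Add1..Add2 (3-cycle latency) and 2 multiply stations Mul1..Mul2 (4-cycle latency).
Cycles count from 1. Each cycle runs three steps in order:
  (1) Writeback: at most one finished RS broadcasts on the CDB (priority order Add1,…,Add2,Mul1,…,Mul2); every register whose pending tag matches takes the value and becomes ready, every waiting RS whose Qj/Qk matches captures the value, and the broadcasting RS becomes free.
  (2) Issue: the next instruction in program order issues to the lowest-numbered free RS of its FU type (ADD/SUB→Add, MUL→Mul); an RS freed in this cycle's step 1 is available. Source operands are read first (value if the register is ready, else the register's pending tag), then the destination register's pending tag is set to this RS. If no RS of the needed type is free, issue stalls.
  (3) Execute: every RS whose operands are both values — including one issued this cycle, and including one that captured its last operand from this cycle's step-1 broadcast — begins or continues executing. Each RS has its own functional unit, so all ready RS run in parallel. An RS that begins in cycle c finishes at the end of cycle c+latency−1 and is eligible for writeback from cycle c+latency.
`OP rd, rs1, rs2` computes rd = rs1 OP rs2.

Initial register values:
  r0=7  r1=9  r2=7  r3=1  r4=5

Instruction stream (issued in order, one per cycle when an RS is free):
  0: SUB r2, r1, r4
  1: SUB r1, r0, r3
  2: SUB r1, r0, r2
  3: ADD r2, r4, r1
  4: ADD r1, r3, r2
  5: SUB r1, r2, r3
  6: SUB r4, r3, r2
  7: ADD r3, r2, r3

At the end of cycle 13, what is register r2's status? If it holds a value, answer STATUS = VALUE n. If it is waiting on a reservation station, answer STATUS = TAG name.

cycle 1: issue SUB r2<-Add1 // r0:7,r1:9,r2:Add1,r3:1,r4:5
cycle 2: issue SUB r1<-Add2 // r0:7,r1:Add2,r2:Add1,r3:1,r4:5
cycle 3: stall // r0:7,r1:Add2,r2:Add1,r3:1,r4:5
cycle 4: CDB Add1=4; issue SUB r1<-Add1 // r0:7,r1:Add1,r2:4,r3:1,r4:5
cycle 5: CDB Add2=6; issue ADD r2<-Add2 // r0:7,r1:Add1,r2:Add2,r3:1,r4:5
cycle 6: stall // r0:7,r1:Add1,r2:Add2,r3:1,r4:5
cycle 7: CDB Add1=3; issue ADD r1<-Add1 // r0:7,r1:Add1,r2:Add2,r3:1,r4:5
cycle 8: stall // r0:7,r1:Add1,r2:Add2,r3:1,r4:5
cycle 9: stall // r0:7,r1:Add1,r2:Add2,r3:1,r4:5
cycle 10: CDB Add2=8; issue SUB r1<-Add2 // r0:7,r1:Add2,r2:8,r3:1,r4:5
cycle 11: stall // r0:7,r1:Add2,r2:8,r3:1,r4:5
cycle 12: stall // r0:7,r1:Add2,r2:8,r3:1,r4:5
cycle 13: CDB Add1=9; issue SUB r4<-Add1 // r0:7,r1:Add2,r2:8,r3:1,r4:Add1

STATUS = VALUE 8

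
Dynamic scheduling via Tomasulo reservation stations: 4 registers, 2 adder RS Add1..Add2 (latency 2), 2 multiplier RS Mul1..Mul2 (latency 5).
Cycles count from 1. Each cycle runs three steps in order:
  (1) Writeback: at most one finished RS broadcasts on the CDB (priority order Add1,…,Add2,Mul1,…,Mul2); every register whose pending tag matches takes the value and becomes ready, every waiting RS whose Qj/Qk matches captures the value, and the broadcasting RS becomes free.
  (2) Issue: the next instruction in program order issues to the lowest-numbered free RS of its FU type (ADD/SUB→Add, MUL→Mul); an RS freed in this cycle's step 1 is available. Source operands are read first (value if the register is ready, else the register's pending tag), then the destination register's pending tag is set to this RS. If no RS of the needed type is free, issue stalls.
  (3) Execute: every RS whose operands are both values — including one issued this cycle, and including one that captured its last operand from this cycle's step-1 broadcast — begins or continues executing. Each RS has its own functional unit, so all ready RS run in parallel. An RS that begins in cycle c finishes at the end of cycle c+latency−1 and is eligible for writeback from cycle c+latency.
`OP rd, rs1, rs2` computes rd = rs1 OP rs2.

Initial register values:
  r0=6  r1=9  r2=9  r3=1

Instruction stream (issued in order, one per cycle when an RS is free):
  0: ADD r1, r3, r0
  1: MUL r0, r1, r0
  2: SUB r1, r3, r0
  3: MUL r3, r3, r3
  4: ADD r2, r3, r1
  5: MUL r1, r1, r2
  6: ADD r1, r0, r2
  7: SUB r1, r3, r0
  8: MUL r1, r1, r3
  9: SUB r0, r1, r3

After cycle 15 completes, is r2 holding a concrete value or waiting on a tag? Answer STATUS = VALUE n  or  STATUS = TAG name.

STATUS = VALUE -40

  c1: issue ADD r1<-Add1  regs: r0:6,r1:Add1,r2:9,r3:1
  c2: issue MUL r0<-Mul1  regs: r0:Mul1,r1:Add1,r2:9,r3:1
  c3: CDB Add1=7; issue SUB r1<-Add1  regs: r0:Mul1,r1:Add1,r2:9,r3:1
  c4: issue MUL r3<-Mul2  regs: r0:Mul1,r1:Add1,r2:9,r3:Mul2
  c5: issue ADD r2<-Add2  regs: r0:Mul1,r1:Add1,r2:Add2,r3:Mul2
  c6: stall  regs: r0:Mul1,r1:Add1,r2:Add2,r3:Mul2
  c7: stall  regs: r0:Mul1,r1:Add1,r2:Add2,r3:Mul2
  c8: CDB Mul1=42; issue MUL r1<-Mul1  regs: r0:42,r1:Mul1,r2:Add2,r3:Mul2
  c9: CDB Mul2=1; stall  regs: r0:42,r1:Mul1,r2:Add2,r3:1
  c10: CDB Add1=-41; issue ADD r1<-Add1  regs: r0:42,r1:Add1,r2:Add2,r3:1
  c11: stall  regs: r0:42,r1:Add1,r2:Add2,r3:1
  c12: CDB Add2=-40; issue SUB r1<-Add2  regs: r0:42,r1:Add2,r2:-40,r3:1
  c13: issue MUL r1<-Mul2  regs: r0:42,r1:Mul2,r2:-40,r3:1
  c14: CDB Add1=2; issue SUB r0<-Add1  regs: r0:Add1,r1:Mul2,r2:-40,r3:1
  c15: CDB Add2=-41  regs: r0:Add1,r1:Mul2,r2:-40,r3:1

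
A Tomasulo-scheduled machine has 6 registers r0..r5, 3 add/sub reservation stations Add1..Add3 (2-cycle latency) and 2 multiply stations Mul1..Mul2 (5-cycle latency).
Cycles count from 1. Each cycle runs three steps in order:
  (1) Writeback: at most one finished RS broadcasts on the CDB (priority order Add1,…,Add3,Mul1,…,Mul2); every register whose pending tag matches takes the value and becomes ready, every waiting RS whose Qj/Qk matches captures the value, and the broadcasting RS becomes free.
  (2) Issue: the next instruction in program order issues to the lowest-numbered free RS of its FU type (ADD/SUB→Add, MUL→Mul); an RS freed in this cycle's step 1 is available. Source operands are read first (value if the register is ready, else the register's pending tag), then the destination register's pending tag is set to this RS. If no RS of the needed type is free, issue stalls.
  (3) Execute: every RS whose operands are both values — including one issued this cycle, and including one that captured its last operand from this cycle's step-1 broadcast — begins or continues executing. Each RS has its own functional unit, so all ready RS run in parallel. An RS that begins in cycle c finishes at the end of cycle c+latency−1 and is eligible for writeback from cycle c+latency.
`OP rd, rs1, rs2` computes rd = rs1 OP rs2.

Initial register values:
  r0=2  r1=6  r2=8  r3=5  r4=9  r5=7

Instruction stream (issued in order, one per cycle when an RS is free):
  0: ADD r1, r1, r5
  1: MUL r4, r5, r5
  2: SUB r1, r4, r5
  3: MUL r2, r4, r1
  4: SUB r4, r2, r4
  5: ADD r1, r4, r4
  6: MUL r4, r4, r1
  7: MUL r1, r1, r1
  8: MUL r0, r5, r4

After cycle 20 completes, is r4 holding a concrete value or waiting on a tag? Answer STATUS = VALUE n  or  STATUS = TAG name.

STATUS = TAG Mul1

cycle 1: issue ADD r1<-Add1 // r0:2,r1:Add1,r2:8,r3:5,r4:9,r5:7
cycle 2: issue MUL r4<-Mul1 // r0:2,r1:Add1,r2:8,r3:5,r4:Mul1,r5:7
cycle 3: CDB Add1=13; issue SUB r1<-Add1 // r0:2,r1:Add1,r2:8,r3:5,r4:Mul1,r5:7
cycle 4: issue MUL r2<-Mul2 // r0:2,r1:Add1,r2:Mul2,r3:5,r4:Mul1,r5:7
cycle 5: issue SUB r4<-Add2 // r0:2,r1:Add1,r2:Mul2,r3:5,r4:Add2,r5:7
cycle 6: issue ADD r1<-Add3 // r0:2,r1:Add3,r2:Mul2,r3:5,r4:Add2,r5:7
cycle 7: CDB Mul1=49; issue MUL r4<-Mul1 // r0:2,r1:Add3,r2:Mul2,r3:5,r4:Mul1,r5:7
cycle 8: stall // r0:2,r1:Add3,r2:Mul2,r3:5,r4:Mul1,r5:7
cycle 9: CDB Add1=42; stall // r0:2,r1:Add3,r2:Mul2,r3:5,r4:Mul1,r5:7
cycle 10: stall // r0:2,r1:Add3,r2:Mul2,r3:5,r4:Mul1,r5:7
cycle 11: stall // r0:2,r1:Add3,r2:Mul2,r3:5,r4:Mul1,r5:7
cycle 12: stall // r0:2,r1:Add3,r2:Mul2,r3:5,r4:Mul1,r5:7
cycle 13: stall // r0:2,r1:Add3,r2:Mul2,r3:5,r4:Mul1,r5:7
cycle 14: CDB Mul2=2058; issue MUL r1<-Mul2 // r0:2,r1:Mul2,r2:2058,r3:5,r4:Mul1,r5:7
cycle 15: stall // r0:2,r1:Mul2,r2:2058,r3:5,r4:Mul1,r5:7
cycle 16: CDB Add2=2009; stall // r0:2,r1:Mul2,r2:2058,r3:5,r4:Mul1,r5:7
cycle 17: stall // r0:2,r1:Mul2,r2:2058,r3:5,r4:Mul1,r5:7
cycle 18: CDB Add3=4018; stall // r0:2,r1:Mul2,r2:2058,r3:5,r4:Mul1,r5:7
cycle 19: stall // r0:2,r1:Mul2,r2:2058,r3:5,r4:Mul1,r5:7
cycle 20: stall // r0:2,r1:Mul2,r2:2058,r3:5,r4:Mul1,r5:7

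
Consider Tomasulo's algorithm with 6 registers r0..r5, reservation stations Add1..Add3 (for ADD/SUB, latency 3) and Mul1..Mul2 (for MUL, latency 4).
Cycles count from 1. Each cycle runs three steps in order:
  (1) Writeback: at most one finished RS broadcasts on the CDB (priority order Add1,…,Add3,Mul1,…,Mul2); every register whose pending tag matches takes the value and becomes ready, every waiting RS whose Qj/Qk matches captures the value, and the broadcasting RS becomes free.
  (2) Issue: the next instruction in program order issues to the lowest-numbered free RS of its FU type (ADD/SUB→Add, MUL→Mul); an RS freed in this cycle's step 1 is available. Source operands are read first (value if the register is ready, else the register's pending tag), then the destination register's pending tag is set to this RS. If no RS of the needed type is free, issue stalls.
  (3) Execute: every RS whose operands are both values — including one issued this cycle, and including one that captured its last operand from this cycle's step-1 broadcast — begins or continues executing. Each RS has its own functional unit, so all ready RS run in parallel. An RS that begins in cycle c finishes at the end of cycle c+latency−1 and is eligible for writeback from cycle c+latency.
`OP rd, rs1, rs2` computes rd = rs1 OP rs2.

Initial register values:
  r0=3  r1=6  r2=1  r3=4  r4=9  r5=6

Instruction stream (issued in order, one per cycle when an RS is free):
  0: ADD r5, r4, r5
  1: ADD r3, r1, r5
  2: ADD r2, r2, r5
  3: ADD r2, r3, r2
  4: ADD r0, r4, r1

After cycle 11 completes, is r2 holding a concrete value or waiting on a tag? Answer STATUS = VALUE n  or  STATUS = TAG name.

STATUS = VALUE 37

c1: issue ADD r5<-Add1 | r0:3,r1:6,r2:1,r3:4,r4:9,r5:Add1
c2: issue ADD r3<-Add2 | r0:3,r1:6,r2:1,r3:Add2,r4:9,r5:Add1
c3: issue ADD r2<-Add3 | r0:3,r1:6,r2:Add3,r3:Add2,r4:9,r5:Add1
c4: CDB Add1=15; issue ADD r2<-Add1 | r0:3,r1:6,r2:Add1,r3:Add2,r4:9,r5:15
c5: stall | r0:3,r1:6,r2:Add1,r3:Add2,r4:9,r5:15
c6: stall | r0:3,r1:6,r2:Add1,r3:Add2,r4:9,r5:15
c7: CDB Add2=21; issue ADD r0<-Add2 | r0:Add2,r1:6,r2:Add1,r3:21,r4:9,r5:15
c8: CDB Add3=16 | r0:Add2,r1:6,r2:Add1,r3:21,r4:9,r5:15
c9: - | r0:Add2,r1:6,r2:Add1,r3:21,r4:9,r5:15
c10: CDB Add2=15 | r0:15,r1:6,r2:Add1,r3:21,r4:9,r5:15
c11: CDB Add1=37 | r0:15,r1:6,r2:37,r3:21,r4:9,r5:15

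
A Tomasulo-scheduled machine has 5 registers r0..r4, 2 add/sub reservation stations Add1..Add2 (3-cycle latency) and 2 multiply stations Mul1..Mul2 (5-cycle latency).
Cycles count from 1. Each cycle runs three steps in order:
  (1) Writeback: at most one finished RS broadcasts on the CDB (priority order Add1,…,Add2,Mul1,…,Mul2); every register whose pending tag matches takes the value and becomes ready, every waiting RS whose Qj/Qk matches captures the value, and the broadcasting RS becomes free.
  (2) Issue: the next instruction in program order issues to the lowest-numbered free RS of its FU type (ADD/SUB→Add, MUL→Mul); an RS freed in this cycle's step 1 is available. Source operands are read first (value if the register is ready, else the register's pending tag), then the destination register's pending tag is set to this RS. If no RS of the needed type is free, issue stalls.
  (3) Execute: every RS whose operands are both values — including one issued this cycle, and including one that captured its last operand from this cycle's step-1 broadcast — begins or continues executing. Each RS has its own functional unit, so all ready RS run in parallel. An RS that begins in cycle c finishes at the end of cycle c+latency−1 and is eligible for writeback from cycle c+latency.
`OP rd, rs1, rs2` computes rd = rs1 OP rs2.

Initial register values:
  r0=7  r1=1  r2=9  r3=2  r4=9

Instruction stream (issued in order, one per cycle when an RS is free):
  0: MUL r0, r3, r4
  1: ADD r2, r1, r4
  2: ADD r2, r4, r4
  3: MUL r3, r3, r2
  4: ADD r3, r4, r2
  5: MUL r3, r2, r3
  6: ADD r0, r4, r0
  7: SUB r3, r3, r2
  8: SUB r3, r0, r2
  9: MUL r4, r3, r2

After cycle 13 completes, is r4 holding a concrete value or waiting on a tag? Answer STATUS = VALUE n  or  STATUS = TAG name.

STATUS = TAG Mul2

c1: issue MUL r0<-Mul1 | r0:Mul1,r1:1,r2:9,r3:2,r4:9
c2: issue ADD r2<-Add1 | r0:Mul1,r1:1,r2:Add1,r3:2,r4:9
c3: issue ADD r2<-Add2 | r0:Mul1,r1:1,r2:Add2,r3:2,r4:9
c4: issue MUL r3<-Mul2 | r0:Mul1,r1:1,r2:Add2,r3:Mul2,r4:9
c5: CDB Add1=10; issue ADD r3<-Add1 | r0:Mul1,r1:1,r2:Add2,r3:Add1,r4:9
c6: CDB Add2=18; stall | r0:Mul1,r1:1,r2:18,r3:Add1,r4:9
c7: CDB Mul1=18; issue MUL r3<-Mul1 | r0:18,r1:1,r2:18,r3:Mul1,r4:9
c8: issue ADD r0<-Add2 | r0:Add2,r1:1,r2:18,r3:Mul1,r4:9
c9: CDB Add1=27; issue SUB r3<-Add1 | r0:Add2,r1:1,r2:18,r3:Add1,r4:9
c10: stall | r0:Add2,r1:1,r2:18,r3:Add1,r4:9
c11: CDB Add2=27; issue SUB r3<-Add2 | r0:27,r1:1,r2:18,r3:Add2,r4:9
c12: CDB Mul2=36; issue MUL r4<-Mul2 | r0:27,r1:1,r2:18,r3:Add2,r4:Mul2
c13: - | r0:27,r1:1,r2:18,r3:Add2,r4:Mul2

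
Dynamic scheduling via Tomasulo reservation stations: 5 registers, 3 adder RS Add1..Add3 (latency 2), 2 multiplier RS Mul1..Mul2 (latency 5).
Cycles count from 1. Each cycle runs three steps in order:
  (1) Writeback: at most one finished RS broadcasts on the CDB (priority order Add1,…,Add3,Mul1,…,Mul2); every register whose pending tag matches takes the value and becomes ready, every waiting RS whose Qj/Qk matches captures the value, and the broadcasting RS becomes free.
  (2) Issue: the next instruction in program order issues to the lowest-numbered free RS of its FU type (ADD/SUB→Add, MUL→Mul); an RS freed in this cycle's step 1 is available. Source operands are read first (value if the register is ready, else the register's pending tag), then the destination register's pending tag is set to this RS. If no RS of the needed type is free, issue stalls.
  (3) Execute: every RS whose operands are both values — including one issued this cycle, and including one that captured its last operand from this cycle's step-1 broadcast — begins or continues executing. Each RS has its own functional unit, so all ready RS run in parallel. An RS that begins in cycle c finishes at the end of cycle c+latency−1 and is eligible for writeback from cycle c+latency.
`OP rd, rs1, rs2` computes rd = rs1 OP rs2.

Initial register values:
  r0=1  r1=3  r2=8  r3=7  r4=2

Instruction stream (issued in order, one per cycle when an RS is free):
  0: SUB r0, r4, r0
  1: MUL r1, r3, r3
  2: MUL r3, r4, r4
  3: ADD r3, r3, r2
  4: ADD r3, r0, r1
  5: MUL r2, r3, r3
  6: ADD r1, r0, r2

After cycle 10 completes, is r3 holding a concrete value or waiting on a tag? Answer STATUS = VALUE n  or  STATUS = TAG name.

  c1: issue SUB r0<-Add1  regs: r0:Add1,r1:3,r2:8,r3:7,r4:2
  c2: issue MUL r1<-Mul1  regs: r0:Add1,r1:Mul1,r2:8,r3:7,r4:2
  c3: CDB Add1=1; issue MUL r3<-Mul2  regs: r0:1,r1:Mul1,r2:8,r3:Mul2,r4:2
  c4: issue ADD r3<-Add1  regs: r0:1,r1:Mul1,r2:8,r3:Add1,r4:2
  c5: issue ADD r3<-Add2  regs: r0:1,r1:Mul1,r2:8,r3:Add2,r4:2
  c6: stall  regs: r0:1,r1:Mul1,r2:8,r3:Add2,r4:2
  c7: CDB Mul1=49; issue MUL r2<-Mul1  regs: r0:1,r1:49,r2:Mul1,r3:Add2,r4:2
  c8: CDB Mul2=4; issue ADD r1<-Add3  regs: r0:1,r1:Add3,r2:Mul1,r3:Add2,r4:2
  c9: CDB Add2=50  regs: r0:1,r1:Add3,r2:Mul1,r3:50,r4:2
  c10: CDB Add1=12  regs: r0:1,r1:Add3,r2:Mul1,r3:50,r4:2

STATUS = VALUE 50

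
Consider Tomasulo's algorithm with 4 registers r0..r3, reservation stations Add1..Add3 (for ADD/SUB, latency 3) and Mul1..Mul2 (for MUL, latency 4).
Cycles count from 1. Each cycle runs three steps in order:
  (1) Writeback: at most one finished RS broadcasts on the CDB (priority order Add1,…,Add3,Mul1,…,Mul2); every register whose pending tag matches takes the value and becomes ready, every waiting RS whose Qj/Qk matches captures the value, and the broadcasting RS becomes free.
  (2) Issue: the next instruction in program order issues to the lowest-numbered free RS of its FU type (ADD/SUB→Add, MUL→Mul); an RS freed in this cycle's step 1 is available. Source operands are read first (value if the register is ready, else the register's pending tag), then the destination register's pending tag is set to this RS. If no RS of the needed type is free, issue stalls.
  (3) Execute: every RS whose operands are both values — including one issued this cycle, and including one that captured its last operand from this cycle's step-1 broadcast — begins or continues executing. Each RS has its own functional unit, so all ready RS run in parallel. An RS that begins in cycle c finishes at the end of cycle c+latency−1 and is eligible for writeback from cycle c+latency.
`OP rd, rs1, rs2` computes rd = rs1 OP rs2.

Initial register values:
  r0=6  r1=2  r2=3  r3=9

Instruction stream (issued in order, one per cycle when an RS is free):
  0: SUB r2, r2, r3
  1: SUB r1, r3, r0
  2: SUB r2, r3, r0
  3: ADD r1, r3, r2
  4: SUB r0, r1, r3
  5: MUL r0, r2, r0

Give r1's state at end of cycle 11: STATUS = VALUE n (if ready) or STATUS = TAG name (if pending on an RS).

STATUS = VALUE 12

c1: issue SUB r2<-Add1 | r0:6,r1:2,r2:Add1,r3:9
c2: issue SUB r1<-Add2 | r0:6,r1:Add2,r2:Add1,r3:9
c3: issue SUB r2<-Add3 | r0:6,r1:Add2,r2:Add3,r3:9
c4: CDB Add1=-6; issue ADD r1<-Add1 | r0:6,r1:Add1,r2:Add3,r3:9
c5: CDB Add2=3; issue SUB r0<-Add2 | r0:Add2,r1:Add1,r2:Add3,r3:9
c6: CDB Add3=3; issue MUL r0<-Mul1 | r0:Mul1,r1:Add1,r2:3,r3:9
c7: - | r0:Mul1,r1:Add1,r2:3,r3:9
c8: - | r0:Mul1,r1:Add1,r2:3,r3:9
c9: CDB Add1=12 | r0:Mul1,r1:12,r2:3,r3:9
c10: - | r0:Mul1,r1:12,r2:3,r3:9
c11: - | r0:Mul1,r1:12,r2:3,r3:9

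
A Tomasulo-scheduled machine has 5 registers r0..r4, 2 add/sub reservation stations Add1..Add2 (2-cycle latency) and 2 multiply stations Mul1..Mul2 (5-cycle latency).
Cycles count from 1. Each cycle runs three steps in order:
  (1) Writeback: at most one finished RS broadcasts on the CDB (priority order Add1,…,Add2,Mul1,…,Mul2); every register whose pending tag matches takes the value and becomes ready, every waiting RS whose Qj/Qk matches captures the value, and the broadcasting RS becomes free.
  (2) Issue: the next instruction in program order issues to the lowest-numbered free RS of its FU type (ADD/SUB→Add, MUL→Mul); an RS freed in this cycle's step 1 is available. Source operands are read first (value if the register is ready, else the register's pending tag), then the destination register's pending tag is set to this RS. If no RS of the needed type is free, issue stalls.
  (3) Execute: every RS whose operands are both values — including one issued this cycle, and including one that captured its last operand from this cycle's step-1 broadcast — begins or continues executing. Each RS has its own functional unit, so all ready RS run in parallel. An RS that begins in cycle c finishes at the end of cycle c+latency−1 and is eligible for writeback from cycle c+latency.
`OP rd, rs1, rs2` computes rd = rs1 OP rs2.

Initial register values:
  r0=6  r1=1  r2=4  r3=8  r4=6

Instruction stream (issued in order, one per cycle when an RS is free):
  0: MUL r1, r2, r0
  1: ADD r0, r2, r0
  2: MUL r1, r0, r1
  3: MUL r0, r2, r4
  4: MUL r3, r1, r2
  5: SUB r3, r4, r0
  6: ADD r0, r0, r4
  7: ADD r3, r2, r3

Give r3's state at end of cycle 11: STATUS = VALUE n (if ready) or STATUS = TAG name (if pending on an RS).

STATUS = TAG Mul1

  c1: issue MUL r1<-Mul1  regs: r0:6,r1:Mul1,r2:4,r3:8,r4:6
  c2: issue ADD r0<-Add1  regs: r0:Add1,r1:Mul1,r2:4,r3:8,r4:6
  c3: issue MUL r1<-Mul2  regs: r0:Add1,r1:Mul2,r2:4,r3:8,r4:6
  c4: CDB Add1=10; stall  regs: r0:10,r1:Mul2,r2:4,r3:8,r4:6
  c5: stall  regs: r0:10,r1:Mul2,r2:4,r3:8,r4:6
  c6: CDB Mul1=24; issue MUL r0<-Mul1  regs: r0:Mul1,r1:Mul2,r2:4,r3:8,r4:6
  c7: stall  regs: r0:Mul1,r1:Mul2,r2:4,r3:8,r4:6
  c8: stall  regs: r0:Mul1,r1:Mul2,r2:4,r3:8,r4:6
  c9: stall  regs: r0:Mul1,r1:Mul2,r2:4,r3:8,r4:6
  c10: stall  regs: r0:Mul1,r1:Mul2,r2:4,r3:8,r4:6
  c11: CDB Mul1=24; issue MUL r3<-Mul1  regs: r0:24,r1:Mul2,r2:4,r3:Mul1,r4:6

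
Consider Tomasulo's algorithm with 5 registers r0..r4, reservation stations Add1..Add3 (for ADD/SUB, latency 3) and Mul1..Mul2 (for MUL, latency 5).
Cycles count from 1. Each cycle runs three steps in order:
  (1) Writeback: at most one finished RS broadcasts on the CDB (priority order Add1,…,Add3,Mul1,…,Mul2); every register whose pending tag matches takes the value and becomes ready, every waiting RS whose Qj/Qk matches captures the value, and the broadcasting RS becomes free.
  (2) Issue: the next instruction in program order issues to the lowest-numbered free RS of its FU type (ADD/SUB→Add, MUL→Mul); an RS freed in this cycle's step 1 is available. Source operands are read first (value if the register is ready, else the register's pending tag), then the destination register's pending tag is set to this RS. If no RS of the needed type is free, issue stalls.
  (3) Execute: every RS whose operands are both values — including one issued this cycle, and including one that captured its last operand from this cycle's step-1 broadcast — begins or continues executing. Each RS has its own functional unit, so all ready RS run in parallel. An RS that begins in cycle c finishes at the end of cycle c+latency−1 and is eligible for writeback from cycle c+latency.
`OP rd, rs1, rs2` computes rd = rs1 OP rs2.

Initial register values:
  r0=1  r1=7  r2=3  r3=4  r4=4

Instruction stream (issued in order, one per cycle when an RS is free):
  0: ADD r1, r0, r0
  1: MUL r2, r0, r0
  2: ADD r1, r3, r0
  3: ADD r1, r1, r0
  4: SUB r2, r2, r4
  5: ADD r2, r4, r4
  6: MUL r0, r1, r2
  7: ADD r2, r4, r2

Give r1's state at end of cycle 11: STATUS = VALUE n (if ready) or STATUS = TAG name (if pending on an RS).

STATUS = VALUE 6

cycle 1: issue ADD r1<-Add1 // r0:1,r1:Add1,r2:3,r3:4,r4:4
cycle 2: issue MUL r2<-Mul1 // r0:1,r1:Add1,r2:Mul1,r3:4,r4:4
cycle 3: issue ADD r1<-Add2 // r0:1,r1:Add2,r2:Mul1,r3:4,r4:4
cycle 4: CDB Add1=2; issue ADD r1<-Add1 // r0:1,r1:Add1,r2:Mul1,r3:4,r4:4
cycle 5: issue SUB r2<-Add3 // r0:1,r1:Add1,r2:Add3,r3:4,r4:4
cycle 6: CDB Add2=5; issue ADD r2<-Add2 // r0:1,r1:Add1,r2:Add2,r3:4,r4:4
cycle 7: CDB Mul1=1; issue MUL r0<-Mul1 // r0:Mul1,r1:Add1,r2:Add2,r3:4,r4:4
cycle 8: stall // r0:Mul1,r1:Add1,r2:Add2,r3:4,r4:4
cycle 9: CDB Add1=6; issue ADD r2<-Add1 // r0:Mul1,r1:6,r2:Add1,r3:4,r4:4
cycle 10: CDB Add2=8 // r0:Mul1,r1:6,r2:Add1,r3:4,r4:4
cycle 11: CDB Add3=-3 // r0:Mul1,r1:6,r2:Add1,r3:4,r4:4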